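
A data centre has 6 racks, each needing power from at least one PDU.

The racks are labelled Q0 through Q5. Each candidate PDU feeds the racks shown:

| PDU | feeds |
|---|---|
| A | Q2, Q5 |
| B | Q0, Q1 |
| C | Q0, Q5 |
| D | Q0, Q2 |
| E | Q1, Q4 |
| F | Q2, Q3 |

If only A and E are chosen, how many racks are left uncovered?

2

Union of A, E = {Q1, Q2, Q4, Q5}.
Not covered: Q0, Q3 — 2 racks.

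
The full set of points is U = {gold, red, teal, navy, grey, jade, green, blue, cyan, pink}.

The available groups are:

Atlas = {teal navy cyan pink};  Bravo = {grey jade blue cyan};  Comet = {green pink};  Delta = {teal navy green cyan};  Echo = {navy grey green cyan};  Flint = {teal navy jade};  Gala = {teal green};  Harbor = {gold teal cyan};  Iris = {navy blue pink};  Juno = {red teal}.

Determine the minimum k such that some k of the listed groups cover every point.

Atlas and Bravo and Gala and Harbor and Juno together: Atlas ∪ Bravo ∪ Gala ∪ Harbor ∪ Juno = {gold, red, teal, navy, grey, jade, green, blue, cyan, pink} — every point is covered.
No 4 of the 10 groups cover everything (all 210 combinations miss at least one point), so 5 is optimal.

5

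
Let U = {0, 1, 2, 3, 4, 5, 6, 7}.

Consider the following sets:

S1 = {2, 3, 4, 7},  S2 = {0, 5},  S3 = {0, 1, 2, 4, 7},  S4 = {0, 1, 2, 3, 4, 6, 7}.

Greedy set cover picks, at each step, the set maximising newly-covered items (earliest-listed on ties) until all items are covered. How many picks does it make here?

Greedy: pick S4 (covers 7 new) → pick S2 (covers 1 new). Total picks: 2.

2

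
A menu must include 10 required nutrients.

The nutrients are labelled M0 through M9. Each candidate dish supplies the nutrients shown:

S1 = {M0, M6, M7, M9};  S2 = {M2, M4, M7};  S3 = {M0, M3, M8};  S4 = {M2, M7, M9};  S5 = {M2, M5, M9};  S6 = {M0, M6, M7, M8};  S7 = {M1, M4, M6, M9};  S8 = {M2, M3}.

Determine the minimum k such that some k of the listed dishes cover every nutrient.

4

Take {S5, S6, S7, S8}. Their union is {M0, M1, M2, M3, M4, M5, M6, M7, M8, M9}, which is all 10 nutrients.
No 3 of the 8 dishes cover everything (all 56 combinations miss at least one nutrient), so 4 is optimal.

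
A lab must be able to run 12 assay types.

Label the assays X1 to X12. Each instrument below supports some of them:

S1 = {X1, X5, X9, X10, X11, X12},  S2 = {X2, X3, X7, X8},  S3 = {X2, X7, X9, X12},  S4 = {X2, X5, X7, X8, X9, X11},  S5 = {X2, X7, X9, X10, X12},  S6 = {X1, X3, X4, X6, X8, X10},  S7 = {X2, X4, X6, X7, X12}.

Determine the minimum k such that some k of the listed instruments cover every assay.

3

S1 and S5 and S6 together: S1 ∪ S5 ∪ S6 = {X1, X2, X3, X4, X5, X6, X7, X8, X9, X10, X11, X12} — every assay is covered.
No 2 of the 7 instruments cover everything (all 21 combinations miss at least one assay), so 3 is optimal.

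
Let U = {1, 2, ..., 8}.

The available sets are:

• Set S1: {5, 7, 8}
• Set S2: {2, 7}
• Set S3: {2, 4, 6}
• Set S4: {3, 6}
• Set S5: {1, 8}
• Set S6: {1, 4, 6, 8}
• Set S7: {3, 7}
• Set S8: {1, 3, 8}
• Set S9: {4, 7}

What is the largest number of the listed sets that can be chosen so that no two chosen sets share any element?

S3, S5, S7 are pairwise disjoint (S3={2,4,6}; S5={1,8}; S7={3,7}).
Every remaining set overlaps one of these, and no 4 of the listed sets are pairwise disjoint, so 3 is the maximum.

3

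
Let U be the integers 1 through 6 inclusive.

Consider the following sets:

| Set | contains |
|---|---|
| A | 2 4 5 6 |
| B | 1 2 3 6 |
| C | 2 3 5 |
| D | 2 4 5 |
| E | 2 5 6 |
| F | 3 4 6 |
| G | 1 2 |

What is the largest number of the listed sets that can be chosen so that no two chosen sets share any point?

F, G are pairwise disjoint (F={3,4,6}; G={1,2}).
Every remaining set overlaps one of these, and no 3 of the listed sets are pairwise disjoint, so 2 is the maximum.

2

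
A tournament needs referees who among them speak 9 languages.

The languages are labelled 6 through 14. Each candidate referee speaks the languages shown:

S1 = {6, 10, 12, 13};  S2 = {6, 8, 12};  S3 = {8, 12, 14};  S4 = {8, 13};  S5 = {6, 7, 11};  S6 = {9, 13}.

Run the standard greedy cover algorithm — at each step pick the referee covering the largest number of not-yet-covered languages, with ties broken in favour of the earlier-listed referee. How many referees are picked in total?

4

Greedy: pick S1 (covers 4 new) → pick S3 (covers 2 new) → pick S5 (covers 2 new) → pick S6 (covers 1 new). Total picks: 4.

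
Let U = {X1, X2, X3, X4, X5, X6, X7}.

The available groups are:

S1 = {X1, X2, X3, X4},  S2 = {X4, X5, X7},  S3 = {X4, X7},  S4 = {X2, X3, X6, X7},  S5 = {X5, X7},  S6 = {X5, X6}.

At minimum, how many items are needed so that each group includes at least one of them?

3

H = {X2, X6, X7} meets every group (each contains at least one member of H), and |H| = 3.
No choice of 2 items meets every group, so 3 is the minimum.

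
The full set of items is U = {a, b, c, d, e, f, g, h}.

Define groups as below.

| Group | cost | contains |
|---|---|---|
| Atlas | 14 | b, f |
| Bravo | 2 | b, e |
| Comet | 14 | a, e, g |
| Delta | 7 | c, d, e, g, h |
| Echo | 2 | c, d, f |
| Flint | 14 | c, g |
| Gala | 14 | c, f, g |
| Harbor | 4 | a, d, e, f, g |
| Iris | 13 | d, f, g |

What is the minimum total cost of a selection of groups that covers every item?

13

Bravo, Delta, Harbor together cover every item (Bravo ∪ Delta ∪ Harbor = {a, b, c, d, e, f, g, h}); total cost 2 + 7 + 4 = 13.
The greedy pick Echo, Bravo, Harbor, Delta costs 15; no covering selection beats 13.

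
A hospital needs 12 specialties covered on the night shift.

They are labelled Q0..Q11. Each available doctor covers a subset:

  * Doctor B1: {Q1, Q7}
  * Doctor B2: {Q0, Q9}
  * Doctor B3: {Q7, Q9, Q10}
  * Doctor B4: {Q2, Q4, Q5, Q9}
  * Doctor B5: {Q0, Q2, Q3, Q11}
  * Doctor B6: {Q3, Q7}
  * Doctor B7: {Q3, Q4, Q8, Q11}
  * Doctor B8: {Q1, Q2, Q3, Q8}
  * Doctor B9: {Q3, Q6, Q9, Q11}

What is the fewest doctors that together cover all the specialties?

Take {B3, B4, B5, B8, B9}. Their union is {Q0, Q1, Q2, Q3, Q4, Q5, Q6, Q7, Q8, Q9, Q10, Q11}, which is all 12 specialties.
No 4 of the 9 doctors cover everything (all 126 combinations miss at least one specialty), so 5 is optimal.

5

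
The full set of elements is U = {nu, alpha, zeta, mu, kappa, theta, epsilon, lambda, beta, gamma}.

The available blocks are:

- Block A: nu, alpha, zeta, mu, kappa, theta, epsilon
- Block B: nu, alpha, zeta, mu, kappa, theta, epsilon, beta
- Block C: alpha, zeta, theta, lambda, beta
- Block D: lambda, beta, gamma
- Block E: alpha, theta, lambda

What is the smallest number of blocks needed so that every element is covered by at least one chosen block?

Take {A, D}. Their union is {nu, alpha, zeta, mu, kappa, theta, epsilon, lambda, beta, gamma}, which is all 10 elements.
No single block has all 10 elements (the largest, B, has 8), so 2 is optimal.

2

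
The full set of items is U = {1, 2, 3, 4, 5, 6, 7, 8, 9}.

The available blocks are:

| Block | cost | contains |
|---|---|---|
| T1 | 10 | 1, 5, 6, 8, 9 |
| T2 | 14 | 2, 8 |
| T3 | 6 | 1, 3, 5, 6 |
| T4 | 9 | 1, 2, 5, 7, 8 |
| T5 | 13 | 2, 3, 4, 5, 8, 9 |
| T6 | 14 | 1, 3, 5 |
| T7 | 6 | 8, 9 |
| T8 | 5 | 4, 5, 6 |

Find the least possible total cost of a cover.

T3, T4, T7, T8 together cover every item (T3 ∪ T4 ∪ T7 ∪ T8 = {1, 2, 3, 4, 5, 6, 7, 8, 9}); total cost 6 + 9 + 6 + 5 = 26.
No covering selection has total cost below 26.

26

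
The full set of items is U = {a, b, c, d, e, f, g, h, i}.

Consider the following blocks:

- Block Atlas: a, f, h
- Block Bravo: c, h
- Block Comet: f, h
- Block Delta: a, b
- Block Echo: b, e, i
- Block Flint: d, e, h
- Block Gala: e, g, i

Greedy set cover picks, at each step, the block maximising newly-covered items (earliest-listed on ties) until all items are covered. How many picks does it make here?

5

Greedy: pick Atlas (covers 3 new) → pick Echo (covers 3 new) → pick Bravo (covers 1 new) → pick Flint (covers 1 new) → pick Gala (covers 1 new). Total picks: 5.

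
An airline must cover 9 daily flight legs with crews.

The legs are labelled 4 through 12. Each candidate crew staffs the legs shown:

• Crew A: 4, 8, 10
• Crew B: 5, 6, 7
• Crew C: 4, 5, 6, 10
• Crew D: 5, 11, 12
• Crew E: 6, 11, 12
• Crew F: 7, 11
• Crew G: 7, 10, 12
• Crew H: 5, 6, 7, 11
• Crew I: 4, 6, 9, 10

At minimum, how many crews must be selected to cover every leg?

4

A and D and G and I together: A ∪ D ∪ G ∪ I = {4, 5, 6, 7, 8, 9, 10, 11, 12} — every leg is covered.
No 3 of the 9 crews cover everything (all 84 combinations miss at least one leg), so 4 is optimal.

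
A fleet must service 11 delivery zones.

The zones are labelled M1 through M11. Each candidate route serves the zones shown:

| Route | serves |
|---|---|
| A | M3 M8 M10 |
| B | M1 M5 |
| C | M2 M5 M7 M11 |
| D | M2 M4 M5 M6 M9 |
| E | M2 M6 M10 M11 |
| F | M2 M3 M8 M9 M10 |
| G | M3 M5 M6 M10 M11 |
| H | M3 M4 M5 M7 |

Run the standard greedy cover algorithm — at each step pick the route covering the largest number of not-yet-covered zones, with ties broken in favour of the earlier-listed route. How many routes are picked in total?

Greedy: pick D (covers 5 new) → pick A (covers 3 new) → pick C (covers 2 new) → pick B (covers 1 new). Total picks: 4.

4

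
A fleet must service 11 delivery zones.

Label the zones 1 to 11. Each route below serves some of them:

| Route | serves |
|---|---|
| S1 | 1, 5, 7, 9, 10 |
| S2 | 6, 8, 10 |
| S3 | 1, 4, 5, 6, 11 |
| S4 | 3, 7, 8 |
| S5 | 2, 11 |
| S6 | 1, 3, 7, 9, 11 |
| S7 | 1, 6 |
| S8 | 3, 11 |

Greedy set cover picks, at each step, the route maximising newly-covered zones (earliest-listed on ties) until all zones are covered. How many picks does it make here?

Greedy: pick S1 (covers 5 new) → pick S3 (covers 3 new) → pick S4 (covers 2 new) → pick S5 (covers 1 new). Total picks: 4.

4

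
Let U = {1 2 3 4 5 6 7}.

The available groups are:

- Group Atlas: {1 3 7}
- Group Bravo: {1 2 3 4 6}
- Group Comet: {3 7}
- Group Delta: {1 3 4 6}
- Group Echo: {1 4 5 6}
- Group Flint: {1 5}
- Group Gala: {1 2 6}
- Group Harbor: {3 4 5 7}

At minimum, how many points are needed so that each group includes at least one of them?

2

Take H = {1, 3}. Each listed group contains at least one of these, so H is a hitting set of size 2.
The groups Comet, Flint are pairwise disjoint, so any hitting set needs a separate point for each — at least 2. Hence 2 is optimal.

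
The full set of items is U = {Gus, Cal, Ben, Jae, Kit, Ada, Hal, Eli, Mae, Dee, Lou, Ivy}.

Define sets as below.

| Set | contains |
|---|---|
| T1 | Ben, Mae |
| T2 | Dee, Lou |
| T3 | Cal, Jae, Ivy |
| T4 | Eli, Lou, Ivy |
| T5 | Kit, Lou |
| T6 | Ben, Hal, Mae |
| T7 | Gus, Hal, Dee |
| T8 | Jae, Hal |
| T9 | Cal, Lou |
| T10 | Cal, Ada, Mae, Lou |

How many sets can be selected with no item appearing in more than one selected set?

T1, T3, T5, T7 are pairwise disjoint (T1={Ben,Mae}; T3={Cal,Jae,Ivy}; T5={Kit,Lou}; T7={Gus,Hal,Dee}).
Every remaining set overlaps one of these, and no 5 of the listed sets are pairwise disjoint, so 4 is the maximum.

4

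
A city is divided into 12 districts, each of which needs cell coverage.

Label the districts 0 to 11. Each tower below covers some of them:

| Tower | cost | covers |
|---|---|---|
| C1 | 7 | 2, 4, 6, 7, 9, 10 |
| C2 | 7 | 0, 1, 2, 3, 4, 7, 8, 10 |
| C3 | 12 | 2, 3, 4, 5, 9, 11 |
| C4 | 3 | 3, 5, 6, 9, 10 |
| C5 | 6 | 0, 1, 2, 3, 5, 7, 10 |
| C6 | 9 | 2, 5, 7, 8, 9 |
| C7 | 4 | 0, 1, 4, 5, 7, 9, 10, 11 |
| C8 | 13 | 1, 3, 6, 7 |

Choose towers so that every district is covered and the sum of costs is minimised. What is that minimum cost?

C2, C4, C7 together cover every district (C2 ∪ C4 ∪ C7 = {0, 1, 2, 3, 4, 5, 6, 7, 8, 9, 10, 11}); total cost 7 + 3 + 4 = 14.
No covering selection has total cost below 14.

14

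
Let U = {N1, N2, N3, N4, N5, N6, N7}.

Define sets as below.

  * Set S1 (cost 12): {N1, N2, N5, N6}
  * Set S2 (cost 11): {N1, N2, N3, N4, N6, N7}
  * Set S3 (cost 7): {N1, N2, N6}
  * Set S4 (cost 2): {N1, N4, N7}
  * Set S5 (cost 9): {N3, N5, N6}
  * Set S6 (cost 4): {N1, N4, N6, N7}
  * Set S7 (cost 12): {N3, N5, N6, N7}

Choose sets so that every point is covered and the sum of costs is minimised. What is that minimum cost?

S3, S4, S5 together cover every point (S3 ∪ S4 ∪ S5 = {N1, N2, N3, N4, N5, N6, N7}); total cost 7 + 2 + 9 = 18.
No covering selection has total cost below 18.

18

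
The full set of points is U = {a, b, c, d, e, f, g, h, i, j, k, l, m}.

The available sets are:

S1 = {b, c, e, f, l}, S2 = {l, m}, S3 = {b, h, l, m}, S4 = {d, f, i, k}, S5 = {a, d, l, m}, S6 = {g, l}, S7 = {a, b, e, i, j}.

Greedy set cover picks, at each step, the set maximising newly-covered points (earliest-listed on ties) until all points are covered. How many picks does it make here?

Greedy: pick S1 (covers 5 new) → pick S4 (covers 3 new) → pick S3 (covers 2 new) → pick S7 (covers 2 new) → pick S6 (covers 1 new). Total picks: 5.

5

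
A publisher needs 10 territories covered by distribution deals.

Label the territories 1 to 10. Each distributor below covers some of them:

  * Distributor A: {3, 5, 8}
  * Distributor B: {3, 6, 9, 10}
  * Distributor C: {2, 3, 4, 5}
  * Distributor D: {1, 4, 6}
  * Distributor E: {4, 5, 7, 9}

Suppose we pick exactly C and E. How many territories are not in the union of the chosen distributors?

4

Union of C, E = {2, 3, 4, 5, 7, 9}.
Not covered: 1, 6, 8, 10 — 4 territories.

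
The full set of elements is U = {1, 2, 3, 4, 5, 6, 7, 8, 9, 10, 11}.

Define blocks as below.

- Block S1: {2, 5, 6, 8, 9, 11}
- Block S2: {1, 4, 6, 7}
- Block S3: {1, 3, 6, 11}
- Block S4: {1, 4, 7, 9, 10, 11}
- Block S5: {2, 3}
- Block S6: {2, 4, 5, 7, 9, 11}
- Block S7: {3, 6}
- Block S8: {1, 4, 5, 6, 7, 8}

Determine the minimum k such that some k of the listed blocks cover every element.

3

S1 and S4 and S7 together: S1 ∪ S4 ∪ S7 = {1, 2, 3, 4, 5, 6, 7, 8, 9, 10, 11} — every element is covered.
Only S4 contains 10, so S4 is forced; the remaining 5 elements need at least 2 more blocks (each remaining block adds at most 4) — so at least 3 blocks are needed, and 3 is optimal.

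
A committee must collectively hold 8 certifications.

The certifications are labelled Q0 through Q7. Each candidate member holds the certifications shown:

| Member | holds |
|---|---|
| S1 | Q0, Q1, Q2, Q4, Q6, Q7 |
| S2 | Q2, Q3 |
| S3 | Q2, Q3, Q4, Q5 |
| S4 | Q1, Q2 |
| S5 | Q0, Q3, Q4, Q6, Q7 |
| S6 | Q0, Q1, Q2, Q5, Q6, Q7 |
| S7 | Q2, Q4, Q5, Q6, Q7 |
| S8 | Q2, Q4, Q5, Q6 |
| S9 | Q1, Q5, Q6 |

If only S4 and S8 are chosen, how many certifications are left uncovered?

Union of S4, S8 = {Q1, Q2, Q4, Q5, Q6}.
Not covered: Q0, Q3, Q7 — 3 certifications.

3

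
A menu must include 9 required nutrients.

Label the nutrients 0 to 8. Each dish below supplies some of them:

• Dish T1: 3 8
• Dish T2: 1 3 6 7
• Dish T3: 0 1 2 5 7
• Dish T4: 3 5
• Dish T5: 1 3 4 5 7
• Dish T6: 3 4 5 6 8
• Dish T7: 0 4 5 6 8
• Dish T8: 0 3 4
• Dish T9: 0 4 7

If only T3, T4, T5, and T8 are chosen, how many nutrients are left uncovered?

Union of T3, T4, T5, T8 = {0, 1, 2, 3, 4, 5, 7}.
Not covered: 6, 8 — 2 nutrients.

2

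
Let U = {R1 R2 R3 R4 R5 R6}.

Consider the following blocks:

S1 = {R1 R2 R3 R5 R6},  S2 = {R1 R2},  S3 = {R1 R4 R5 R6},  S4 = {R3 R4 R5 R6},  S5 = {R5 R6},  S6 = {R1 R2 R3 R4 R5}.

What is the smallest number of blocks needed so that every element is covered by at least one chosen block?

S2 and S4 cover everything between them: the union {R1, R2, R3, R4, R5, R6} is all of U.
No single block has all 6 elements (the largest, S1, has 5), so 2 is optimal.

2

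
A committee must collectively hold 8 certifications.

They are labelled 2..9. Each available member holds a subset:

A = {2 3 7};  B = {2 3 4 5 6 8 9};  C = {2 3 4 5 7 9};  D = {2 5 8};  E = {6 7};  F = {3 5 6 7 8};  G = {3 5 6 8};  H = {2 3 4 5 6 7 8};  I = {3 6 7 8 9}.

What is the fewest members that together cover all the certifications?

Take {C, G}. Their union is {2, 3, 4, 5, 6, 7, 8, 9}, which is all 8 certifications.
No single member has all 8 certifications (the largest, B, has 7), so 2 is optimal.

2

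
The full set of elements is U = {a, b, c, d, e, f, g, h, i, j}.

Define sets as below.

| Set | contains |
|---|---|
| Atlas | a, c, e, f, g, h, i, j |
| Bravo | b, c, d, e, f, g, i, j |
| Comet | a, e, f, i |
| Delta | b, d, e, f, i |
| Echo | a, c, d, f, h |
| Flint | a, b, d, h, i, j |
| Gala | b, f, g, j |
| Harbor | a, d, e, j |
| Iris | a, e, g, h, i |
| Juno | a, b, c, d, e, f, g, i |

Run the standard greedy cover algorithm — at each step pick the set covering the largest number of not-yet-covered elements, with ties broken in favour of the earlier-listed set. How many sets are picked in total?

2

Greedy: pick Atlas (covers 8 new) → pick Bravo (covers 2 new). Total picks: 2.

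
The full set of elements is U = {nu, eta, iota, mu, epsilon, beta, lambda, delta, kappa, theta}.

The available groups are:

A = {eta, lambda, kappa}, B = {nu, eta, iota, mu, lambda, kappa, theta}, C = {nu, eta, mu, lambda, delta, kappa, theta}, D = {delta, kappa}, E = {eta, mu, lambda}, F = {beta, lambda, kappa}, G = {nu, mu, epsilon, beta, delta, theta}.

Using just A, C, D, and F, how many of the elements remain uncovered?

Union of A, C, D, F = {nu, eta, mu, beta, lambda, delta, kappa, theta}.
Not covered: iota, epsilon — 2 elements.

2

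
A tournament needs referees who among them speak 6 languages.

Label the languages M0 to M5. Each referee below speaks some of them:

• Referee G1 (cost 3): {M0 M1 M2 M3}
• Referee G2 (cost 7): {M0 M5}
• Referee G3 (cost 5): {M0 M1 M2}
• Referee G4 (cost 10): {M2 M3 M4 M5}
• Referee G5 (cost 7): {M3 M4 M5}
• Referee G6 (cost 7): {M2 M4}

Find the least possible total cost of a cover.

G1, G5 together cover every language (G1 ∪ G5 = {M0, M1, M2, M3, M4, M5}); total cost 3 + 7 = 10.
No covering selection has total cost below 10.

10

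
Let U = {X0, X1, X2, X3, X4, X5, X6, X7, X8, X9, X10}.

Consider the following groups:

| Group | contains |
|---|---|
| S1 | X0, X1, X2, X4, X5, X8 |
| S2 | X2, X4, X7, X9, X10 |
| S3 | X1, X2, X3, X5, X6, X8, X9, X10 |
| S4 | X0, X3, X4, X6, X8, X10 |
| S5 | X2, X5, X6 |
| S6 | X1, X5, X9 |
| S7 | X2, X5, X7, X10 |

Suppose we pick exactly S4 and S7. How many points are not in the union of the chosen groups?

Union of S4, S7 = {X0, X2, X3, X4, X5, X6, X7, X8, X10}.
Not covered: X1, X9 — 2 points.

2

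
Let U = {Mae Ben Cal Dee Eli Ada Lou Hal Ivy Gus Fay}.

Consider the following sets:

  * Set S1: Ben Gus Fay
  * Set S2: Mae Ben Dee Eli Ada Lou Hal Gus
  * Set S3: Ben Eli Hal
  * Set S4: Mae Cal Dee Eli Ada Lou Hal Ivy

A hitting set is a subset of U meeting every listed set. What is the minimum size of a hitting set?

H = {Hal, Fay} meets every set (each contains at least one member of H), and |H| = 2.
The sets S1, S4 are pairwise disjoint, so any hitting set needs a separate item for each — at least 2. Hence 2 is optimal.

2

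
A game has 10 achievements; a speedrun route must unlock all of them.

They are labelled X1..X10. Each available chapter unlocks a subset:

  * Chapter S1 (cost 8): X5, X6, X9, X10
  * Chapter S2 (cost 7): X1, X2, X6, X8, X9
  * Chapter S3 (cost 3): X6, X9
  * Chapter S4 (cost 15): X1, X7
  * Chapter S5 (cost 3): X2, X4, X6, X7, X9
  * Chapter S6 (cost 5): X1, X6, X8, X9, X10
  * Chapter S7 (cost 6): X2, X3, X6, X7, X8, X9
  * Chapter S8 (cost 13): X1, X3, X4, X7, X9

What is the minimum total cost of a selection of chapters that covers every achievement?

S1, S5, S6, S7 together cover every achievement (S1 ∪ S5 ∪ S6 ∪ S7 = {X1, X2, X3, X4, X5, X6, X7, X8, X9, X10}); total cost 8 + 3 + 5 + 6 = 22.
No covering selection has total cost below 22.

22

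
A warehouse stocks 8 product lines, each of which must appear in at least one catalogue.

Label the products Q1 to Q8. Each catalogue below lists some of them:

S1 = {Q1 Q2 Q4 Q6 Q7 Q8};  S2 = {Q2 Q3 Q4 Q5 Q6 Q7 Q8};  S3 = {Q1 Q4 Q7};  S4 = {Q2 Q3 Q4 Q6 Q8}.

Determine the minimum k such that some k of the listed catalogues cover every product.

2

Take {S2, S3}. Their union is {Q1, Q2, Q3, Q4, Q5, Q6, Q7, Q8}, which is all 8 products.
No single catalogue has all 8 products (the largest, S2, has 7), so 2 is optimal.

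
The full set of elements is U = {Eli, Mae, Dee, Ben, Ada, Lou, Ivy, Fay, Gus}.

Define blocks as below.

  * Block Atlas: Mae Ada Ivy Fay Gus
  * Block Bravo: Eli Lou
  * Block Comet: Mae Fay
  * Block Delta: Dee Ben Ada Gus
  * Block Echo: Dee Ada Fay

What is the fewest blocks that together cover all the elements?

3

Atlas and Bravo and Delta together: Atlas ∪ Bravo ∪ Delta = {Eli, Mae, Dee, Ben, Ada, Lou, Ivy, Fay, Gus} — every element is covered.
Only Bravo contains Eli, so Bravo is forced; the remaining 7 elements need at least 2 more blocks (each remaining block adds at most 5) — so at least 3 blocks are needed, and 3 is optimal.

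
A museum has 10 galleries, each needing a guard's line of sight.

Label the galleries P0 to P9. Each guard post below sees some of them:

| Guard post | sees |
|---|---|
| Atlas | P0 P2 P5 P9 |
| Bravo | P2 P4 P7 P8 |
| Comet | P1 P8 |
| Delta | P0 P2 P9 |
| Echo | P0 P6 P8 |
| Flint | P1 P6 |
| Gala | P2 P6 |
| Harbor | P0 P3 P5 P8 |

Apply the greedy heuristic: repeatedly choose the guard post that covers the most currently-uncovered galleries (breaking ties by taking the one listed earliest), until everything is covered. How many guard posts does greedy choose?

Greedy: pick Atlas (covers 4 new) → pick Bravo (covers 3 new) → pick Flint (covers 2 new) → pick Harbor (covers 1 new). Total picks: 4.

4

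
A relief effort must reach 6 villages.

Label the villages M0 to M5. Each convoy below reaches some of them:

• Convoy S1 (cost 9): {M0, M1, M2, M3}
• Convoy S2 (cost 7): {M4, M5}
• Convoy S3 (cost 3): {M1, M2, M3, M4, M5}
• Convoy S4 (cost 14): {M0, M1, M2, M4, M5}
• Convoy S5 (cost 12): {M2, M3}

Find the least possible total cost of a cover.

12

S1, S3 together cover every village (S1 ∪ S3 = {M0, M1, M2, M3, M4, M5}); total cost 9 + 3 = 12.
No covering selection has total cost below 12.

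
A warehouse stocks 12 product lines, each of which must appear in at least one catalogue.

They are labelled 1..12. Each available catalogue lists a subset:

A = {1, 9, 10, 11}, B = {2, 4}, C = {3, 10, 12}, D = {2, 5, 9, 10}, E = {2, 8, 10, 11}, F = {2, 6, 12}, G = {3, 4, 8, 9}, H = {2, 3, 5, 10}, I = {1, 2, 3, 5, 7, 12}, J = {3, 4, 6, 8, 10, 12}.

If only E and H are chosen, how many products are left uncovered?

6

Union of E, H = {2, 3, 5, 8, 10, 11}.
Not covered: 1, 4, 6, 7, 9, 12 — 6 products.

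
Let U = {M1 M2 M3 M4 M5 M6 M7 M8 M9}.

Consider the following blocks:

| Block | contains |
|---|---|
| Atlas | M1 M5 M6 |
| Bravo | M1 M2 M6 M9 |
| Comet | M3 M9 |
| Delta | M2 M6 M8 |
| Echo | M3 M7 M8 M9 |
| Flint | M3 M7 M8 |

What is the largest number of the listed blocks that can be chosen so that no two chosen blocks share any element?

Bravo, Flint are pairwise disjoint (Bravo={M1,M2,M6,M9}; Flint={M3,M7,M8}).
Every remaining block overlaps one of these, and no 3 of the listed blocks are pairwise disjoint, so 2 is the maximum.

2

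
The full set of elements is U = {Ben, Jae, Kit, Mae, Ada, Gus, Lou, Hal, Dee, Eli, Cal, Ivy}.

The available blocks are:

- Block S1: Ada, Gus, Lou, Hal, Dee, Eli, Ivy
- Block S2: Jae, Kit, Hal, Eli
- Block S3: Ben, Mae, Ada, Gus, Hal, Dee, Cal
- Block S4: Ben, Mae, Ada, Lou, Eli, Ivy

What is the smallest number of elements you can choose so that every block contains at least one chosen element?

2

H = {Ben, Hal} meets every block (each contains at least one member of H), and |H| = 2.
No single element lies in every block, so at least 2 are needed and 2 is optimal.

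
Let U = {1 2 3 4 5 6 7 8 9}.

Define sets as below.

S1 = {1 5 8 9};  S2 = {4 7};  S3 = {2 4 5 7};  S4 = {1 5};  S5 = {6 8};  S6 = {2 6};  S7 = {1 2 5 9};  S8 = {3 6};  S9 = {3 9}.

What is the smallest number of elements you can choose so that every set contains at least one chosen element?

4

H = {5, 6, 7, 9} meets every set (each contains at least one member of H), and |H| = 4.
The sets S2, S4, S6, S9 are pairwise disjoint, so any hitting set needs a separate element for each — at least 4. Hence 4 is optimal.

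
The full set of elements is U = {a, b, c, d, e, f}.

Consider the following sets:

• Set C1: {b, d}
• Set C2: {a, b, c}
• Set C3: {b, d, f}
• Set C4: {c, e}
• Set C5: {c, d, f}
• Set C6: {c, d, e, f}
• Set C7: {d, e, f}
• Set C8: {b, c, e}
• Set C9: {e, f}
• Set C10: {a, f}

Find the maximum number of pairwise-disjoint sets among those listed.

3

C1, C4, C10 are pairwise disjoint (C1={b,d}; C4={c,e}; C10={a,f}).
Every remaining set overlaps one of these, and no 4 of the listed sets are pairwise disjoint, so 3 is the maximum.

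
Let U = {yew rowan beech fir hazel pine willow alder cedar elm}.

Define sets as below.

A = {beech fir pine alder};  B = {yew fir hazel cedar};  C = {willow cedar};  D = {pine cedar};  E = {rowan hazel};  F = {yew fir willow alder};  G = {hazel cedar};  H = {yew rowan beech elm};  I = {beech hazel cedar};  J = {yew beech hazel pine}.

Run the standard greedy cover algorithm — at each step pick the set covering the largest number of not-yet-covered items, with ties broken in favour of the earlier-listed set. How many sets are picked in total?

Greedy: pick A (covers 4 new) → pick B (covers 3 new) → pick H (covers 2 new) → pick C (covers 1 new). Total picks: 4.

4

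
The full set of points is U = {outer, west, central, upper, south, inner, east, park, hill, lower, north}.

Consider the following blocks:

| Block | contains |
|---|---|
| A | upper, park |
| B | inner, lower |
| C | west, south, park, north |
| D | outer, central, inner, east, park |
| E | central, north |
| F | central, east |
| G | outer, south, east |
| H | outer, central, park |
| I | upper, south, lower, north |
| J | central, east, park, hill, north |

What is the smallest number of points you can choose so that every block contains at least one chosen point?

T = {central, east, park, lower} meets every block (each contains at least one member of T), and |T| = 4.
The blocks A, B, E, G are pairwise disjoint, so any hitting set needs a separate point for each — at least 4. Hence 4 is optimal.

4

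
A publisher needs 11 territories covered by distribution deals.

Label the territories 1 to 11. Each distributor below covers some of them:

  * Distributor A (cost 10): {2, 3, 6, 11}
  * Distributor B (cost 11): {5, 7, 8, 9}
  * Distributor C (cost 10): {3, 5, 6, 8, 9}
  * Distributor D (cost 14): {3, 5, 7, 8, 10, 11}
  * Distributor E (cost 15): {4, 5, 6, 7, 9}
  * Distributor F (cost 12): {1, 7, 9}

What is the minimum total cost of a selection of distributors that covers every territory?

51

A, D, E, F together cover every territory (A ∪ D ∪ E ∪ F = {1, 2, 3, 4, 5, 6, 7, 8, 9, 10, 11}); total cost 10 + 14 + 15 + 12 = 51.
The greedy pick C, D, A, F, E costs 61; no covering selection beats 51.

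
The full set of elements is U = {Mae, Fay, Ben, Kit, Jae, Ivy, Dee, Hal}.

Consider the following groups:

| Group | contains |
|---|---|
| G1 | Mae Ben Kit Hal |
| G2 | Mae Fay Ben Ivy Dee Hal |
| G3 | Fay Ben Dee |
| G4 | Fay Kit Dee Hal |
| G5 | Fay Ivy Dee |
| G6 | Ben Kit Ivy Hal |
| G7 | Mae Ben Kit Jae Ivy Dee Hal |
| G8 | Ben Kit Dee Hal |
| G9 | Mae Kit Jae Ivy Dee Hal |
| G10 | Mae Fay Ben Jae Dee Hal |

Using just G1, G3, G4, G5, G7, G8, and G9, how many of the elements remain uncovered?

Union of G1, G3, G4, G5, G7, G8, G9 = {Mae, Fay, Ben, Kit, Jae, Ivy, Dee, Hal} — that's every element, so 0 are uncovered.

0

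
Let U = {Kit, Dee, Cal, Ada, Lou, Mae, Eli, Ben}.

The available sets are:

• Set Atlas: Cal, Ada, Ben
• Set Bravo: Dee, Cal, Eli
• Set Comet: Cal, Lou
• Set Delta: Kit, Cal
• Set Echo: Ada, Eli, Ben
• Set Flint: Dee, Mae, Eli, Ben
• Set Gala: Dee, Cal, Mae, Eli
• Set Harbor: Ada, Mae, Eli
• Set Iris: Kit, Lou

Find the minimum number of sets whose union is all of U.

Atlas and Flint and Iris together: Atlas ∪ Flint ∪ Iris = {Kit, Dee, Cal, Ada, Lou, Mae, Eli, Ben} — every point is covered.
No 2 of the 9 sets cover everything (all 36 combinations miss at least one point), so 3 is optimal.

3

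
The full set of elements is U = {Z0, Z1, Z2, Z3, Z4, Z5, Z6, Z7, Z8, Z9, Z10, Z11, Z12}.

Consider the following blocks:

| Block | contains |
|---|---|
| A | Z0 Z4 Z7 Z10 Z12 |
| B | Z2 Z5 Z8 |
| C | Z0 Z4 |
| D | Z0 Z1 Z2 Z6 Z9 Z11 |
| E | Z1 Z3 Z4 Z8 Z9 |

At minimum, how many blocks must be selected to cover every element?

A, B, D, and E cover everything between them: the union {Z0, Z1, Z2, Z3, Z4, Z5, Z6, Z7, Z8, Z9, Z10, Z11, Z12} is all of U.
No 3 of the 5 blocks cover everything (all 10 combinations miss at least one element), so 4 is optimal.

4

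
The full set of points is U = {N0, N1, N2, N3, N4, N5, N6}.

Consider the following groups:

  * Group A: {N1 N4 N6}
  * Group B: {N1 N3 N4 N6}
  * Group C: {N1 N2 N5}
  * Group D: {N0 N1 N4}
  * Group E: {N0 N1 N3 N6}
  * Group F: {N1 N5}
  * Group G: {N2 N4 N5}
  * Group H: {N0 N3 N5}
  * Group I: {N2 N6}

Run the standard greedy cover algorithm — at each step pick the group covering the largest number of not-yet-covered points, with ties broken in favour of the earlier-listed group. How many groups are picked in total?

Greedy: pick B (covers 4 new) → pick C (covers 2 new) → pick D (covers 1 new). Total picks: 3.
(The true minimum cover uses only 2 groups, so greedy is not optimal here.)

3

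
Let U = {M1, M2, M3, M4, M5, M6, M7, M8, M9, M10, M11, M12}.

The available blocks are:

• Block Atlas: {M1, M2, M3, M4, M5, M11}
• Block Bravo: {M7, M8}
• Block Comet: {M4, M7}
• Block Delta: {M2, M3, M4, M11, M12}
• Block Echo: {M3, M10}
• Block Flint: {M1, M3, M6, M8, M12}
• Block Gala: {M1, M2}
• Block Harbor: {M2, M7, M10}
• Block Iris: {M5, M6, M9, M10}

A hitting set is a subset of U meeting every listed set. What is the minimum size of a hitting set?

4

The 4 elements {M2, M3, M5, M7} hit every block.
No choice of 3 elements meets every block, so 4 is the minimum.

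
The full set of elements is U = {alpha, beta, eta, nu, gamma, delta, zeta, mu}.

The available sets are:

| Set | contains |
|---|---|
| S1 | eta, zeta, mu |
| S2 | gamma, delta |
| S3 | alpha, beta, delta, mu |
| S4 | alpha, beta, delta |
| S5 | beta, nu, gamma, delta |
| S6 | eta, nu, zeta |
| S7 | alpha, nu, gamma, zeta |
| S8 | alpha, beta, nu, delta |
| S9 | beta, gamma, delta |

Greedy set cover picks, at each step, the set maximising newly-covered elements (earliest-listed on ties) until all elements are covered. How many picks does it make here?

Greedy: pick S3 (covers 4 new) → pick S6 (covers 3 new) → pick S2 (covers 1 new). Total picks: 3.

3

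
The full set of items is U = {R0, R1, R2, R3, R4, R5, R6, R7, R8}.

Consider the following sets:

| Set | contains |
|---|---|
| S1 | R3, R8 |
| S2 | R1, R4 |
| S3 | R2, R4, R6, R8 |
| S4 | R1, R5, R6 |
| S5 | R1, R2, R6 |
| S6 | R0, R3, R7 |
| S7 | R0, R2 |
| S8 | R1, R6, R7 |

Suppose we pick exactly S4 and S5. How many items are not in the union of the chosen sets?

5

Union of S4, S5 = {R1, R2, R5, R6}.
Not covered: R0, R3, R4, R7, R8 — 5 items.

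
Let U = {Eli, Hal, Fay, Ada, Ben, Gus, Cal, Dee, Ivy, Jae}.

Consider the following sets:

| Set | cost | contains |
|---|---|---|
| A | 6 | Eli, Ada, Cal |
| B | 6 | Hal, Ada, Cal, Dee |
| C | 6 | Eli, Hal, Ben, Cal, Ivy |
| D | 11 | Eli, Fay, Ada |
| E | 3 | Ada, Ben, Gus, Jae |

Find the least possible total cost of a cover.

B, C, D, E together cover every item (B ∪ C ∪ D ∪ E = {Eli, Hal, Fay, Ada, Ben, Gus, Cal, Dee, Ivy, Jae}); total cost 6 + 6 + 11 + 3 = 26.
No covering selection has total cost below 26.

26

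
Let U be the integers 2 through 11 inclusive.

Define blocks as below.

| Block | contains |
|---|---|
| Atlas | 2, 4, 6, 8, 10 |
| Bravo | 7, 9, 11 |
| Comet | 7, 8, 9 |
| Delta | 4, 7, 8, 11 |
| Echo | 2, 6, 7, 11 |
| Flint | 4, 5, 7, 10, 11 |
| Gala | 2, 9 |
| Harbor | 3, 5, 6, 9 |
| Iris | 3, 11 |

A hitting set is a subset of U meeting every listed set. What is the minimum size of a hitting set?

H = {4, 9, 11} meets every block (each contains at least one member of H), and |H| = 3.
No choice of 2 points meets every block, so 3 is the minimum.

3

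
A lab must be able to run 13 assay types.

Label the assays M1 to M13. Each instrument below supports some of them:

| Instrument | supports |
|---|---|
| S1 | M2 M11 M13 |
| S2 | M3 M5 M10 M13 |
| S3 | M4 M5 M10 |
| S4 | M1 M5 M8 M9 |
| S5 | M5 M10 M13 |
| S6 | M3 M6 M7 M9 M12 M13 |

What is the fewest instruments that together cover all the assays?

4

S1 and S3 and S4 and S6 together: S1 ∪ S3 ∪ S4 ∪ S6 = {M1, M2, M3, M4, M5, M6, M7, M8, M9, M10, M11, M12, M13} — every assay is covered.
Only S6 contains M6, so S6 is forced; the remaining 7 assays need at least 3 more instruments (each remaining instrument adds at most 3) — so at least 4 instruments are needed, and 4 is optimal.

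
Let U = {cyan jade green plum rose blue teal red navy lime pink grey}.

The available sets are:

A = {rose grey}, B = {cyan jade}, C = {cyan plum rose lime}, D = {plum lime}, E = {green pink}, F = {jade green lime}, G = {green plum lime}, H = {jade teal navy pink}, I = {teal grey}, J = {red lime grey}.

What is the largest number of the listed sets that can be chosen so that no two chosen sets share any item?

A, B, D, E are pairwise disjoint (A={rose,grey}; B={cyan,jade}; D={plum,lime}; E={green,pink}).
Every remaining set overlaps one of these, and no 5 of the listed sets are pairwise disjoint, so 4 is the maximum.

4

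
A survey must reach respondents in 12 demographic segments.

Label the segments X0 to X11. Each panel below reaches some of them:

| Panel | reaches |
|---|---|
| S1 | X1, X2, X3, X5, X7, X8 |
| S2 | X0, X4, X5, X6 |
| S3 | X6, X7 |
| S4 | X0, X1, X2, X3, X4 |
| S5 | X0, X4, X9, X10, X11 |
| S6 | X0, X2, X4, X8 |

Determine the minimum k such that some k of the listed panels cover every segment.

Take {S1, S3, S5}. Their union is {X0, X1, X2, X3, X4, X5, X6, X7, X8, X9, X10, X11}, which is all 12 segments.
Only S5 contains X9, so S5 is forced; the remaining 7 segments need at least 2 more panels (each remaining panel adds at most 6) — so at least 3 panels are needed, and 3 is optimal.

3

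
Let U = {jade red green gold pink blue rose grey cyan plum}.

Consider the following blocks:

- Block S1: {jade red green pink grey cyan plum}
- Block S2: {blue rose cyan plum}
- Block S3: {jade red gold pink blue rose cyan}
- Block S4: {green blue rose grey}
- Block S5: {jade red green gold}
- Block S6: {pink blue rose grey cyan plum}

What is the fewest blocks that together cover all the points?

2

S5 and S6 cover everything between them: the union {jade, red, green, gold, pink, blue, rose, grey, cyan, plum} is all of U.
No single block has all 10 points (the largest, S1, has 7), so 2 is optimal.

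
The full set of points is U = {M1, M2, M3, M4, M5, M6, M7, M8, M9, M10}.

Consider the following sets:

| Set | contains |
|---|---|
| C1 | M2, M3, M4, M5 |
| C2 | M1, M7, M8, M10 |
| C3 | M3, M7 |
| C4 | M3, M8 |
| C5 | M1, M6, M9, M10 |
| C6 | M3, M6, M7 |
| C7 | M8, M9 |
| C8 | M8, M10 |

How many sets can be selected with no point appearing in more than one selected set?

C1, C5 are pairwise disjoint (C1={M2,M3,M4,M5}; C5={M1,M6,M9,M10}).
Every remaining set overlaps one of these, and no 3 of the listed sets are pairwise disjoint, so 2 is the maximum.

2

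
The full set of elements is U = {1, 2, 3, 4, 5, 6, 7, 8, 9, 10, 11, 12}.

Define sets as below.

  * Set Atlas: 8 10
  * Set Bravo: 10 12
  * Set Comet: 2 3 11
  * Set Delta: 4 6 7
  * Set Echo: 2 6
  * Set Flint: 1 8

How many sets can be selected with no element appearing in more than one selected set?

4

Bravo, Comet, Delta, Flint are pairwise disjoint (Bravo={10,12}; Comet={2,3,11}; Delta={4,6,7}; Flint={1,8}).
Every remaining set overlaps one of these, and no 5 of the listed sets are pairwise disjoint, so 4 is the maximum.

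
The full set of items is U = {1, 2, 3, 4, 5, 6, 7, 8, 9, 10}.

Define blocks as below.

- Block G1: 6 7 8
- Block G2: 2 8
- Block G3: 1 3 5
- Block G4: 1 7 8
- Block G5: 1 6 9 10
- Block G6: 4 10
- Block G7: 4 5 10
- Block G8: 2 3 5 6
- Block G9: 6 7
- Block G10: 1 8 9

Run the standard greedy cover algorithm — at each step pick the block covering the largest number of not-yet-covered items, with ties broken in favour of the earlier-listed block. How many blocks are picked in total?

Greedy: pick G5 (covers 4 new) → pick G8 (covers 3 new) → pick G1 (covers 2 new) → pick G6 (covers 1 new). Total picks: 4.

4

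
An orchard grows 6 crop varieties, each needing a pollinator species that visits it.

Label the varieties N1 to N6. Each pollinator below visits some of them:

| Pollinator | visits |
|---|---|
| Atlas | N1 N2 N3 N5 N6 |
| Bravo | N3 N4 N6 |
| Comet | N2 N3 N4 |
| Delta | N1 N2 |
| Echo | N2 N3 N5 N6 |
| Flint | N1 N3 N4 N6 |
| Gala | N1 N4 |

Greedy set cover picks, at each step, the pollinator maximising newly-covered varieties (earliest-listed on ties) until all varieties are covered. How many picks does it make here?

Greedy: pick Atlas (covers 5 new) → pick Bravo (covers 1 new). Total picks: 2.

2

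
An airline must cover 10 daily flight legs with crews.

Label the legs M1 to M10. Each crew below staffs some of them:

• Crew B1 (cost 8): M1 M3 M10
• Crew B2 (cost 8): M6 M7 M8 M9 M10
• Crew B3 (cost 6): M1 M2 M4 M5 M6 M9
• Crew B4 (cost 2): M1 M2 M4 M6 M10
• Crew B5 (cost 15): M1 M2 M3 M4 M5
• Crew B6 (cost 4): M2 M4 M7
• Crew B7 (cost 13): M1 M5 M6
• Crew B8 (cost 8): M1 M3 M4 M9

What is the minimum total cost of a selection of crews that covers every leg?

B1, B2, B3 together cover every leg (B1 ∪ B2 ∪ B3 = {M1, M2, M3, M4, M5, M6, M7, M8, M9, M10}); total cost 8 + 8 + 6 = 22.
The greedy pick B4, B2, B3, B1 costs 24; no covering selection beats 22.

22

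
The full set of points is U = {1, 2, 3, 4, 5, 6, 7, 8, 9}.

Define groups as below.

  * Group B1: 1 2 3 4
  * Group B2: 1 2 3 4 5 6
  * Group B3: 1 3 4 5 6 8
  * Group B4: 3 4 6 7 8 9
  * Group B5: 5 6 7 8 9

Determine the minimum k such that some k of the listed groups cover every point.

2

B2 and B4 cover everything between them: the union {1, 2, 3, 4, 5, 6, 7, 8, 9} is all of U.
No single group has all 9 points (the largest, B2, has 6), so 2 is optimal.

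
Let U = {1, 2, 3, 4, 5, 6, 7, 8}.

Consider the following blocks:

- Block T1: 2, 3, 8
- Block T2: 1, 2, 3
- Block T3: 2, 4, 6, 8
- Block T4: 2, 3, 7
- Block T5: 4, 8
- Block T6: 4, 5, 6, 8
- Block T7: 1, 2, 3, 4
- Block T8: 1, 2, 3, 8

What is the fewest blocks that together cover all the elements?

T4 and T6 and T7 together: T4 ∪ T6 ∪ T7 = {1, 2, 3, 4, 5, 6, 7, 8} — every element is covered.
Only T6 contains 5, so T6 is forced; the remaining 4 elements need at least 2 more blocks (each remaining block adds at most 3) — so at least 3 blocks are needed, and 3 is optimal.

3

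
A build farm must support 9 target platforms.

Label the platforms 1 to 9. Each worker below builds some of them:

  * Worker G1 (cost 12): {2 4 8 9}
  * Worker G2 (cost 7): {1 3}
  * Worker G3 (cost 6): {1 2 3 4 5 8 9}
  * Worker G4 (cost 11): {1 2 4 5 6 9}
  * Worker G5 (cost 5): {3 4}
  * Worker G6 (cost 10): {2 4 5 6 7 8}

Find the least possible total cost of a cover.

G3, G6 together cover every platform (G3 ∪ G6 = {1, 2, 3, 4, 5, 6, 7, 8, 9}); total cost 6 + 10 = 16.
No covering selection has total cost below 16.

16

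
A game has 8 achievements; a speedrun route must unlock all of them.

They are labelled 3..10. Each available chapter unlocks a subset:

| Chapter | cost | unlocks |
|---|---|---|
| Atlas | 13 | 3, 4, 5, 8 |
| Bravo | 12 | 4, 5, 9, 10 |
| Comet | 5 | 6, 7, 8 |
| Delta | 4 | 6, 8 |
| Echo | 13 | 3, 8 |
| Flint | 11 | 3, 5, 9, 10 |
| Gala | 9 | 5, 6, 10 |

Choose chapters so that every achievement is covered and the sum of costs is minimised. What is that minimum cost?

28

Bravo, Comet, Flint together cover every achievement (Bravo ∪ Comet ∪ Flint = {3, 4, 5, 6, 7, 8, 9, 10}); total cost 12 + 5 + 11 = 28.
No covering selection has total cost below 28.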